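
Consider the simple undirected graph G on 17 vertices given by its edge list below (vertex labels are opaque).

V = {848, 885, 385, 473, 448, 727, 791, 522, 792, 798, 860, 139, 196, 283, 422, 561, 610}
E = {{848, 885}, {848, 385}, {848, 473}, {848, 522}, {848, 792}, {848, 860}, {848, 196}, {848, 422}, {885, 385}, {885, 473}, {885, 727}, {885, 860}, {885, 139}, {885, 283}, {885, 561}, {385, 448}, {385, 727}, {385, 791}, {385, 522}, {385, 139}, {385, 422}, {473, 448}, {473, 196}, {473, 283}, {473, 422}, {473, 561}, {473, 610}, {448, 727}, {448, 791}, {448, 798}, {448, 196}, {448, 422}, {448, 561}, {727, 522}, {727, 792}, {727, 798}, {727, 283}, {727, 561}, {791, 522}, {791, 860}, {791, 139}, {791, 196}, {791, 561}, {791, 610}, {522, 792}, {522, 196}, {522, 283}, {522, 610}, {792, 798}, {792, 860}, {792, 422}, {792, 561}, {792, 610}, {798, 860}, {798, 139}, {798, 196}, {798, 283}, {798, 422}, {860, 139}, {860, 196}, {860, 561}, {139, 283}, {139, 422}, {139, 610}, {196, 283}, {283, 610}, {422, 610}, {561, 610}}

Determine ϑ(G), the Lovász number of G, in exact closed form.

sqrt(17)

Vertex 610 has 8 neighbors: 473, 791, 522, 792, 139, 283, 422, 561.
Vertex 792 has 8 neighbors: 848, 727, 522, 798, 860, 422, 561, 610.
Vertex 791 has 8 neighbors: 385, 448, 522, 860, 139, 196, 561, 610.
deg(522) = 8; N(522) = {848, 385, 727, 791, 792, 196, 283, 610}.
Regular of degree 8 on 17 vertices: Paley(17): SR with (k,λ,μ)=(8,3,4).
The 3 distinct eigenvalues: [8.0, 1.561553, -2.561553].
ϑ = −N·λ_min/(λ_max−λ_min) = −17·(-sqrt(17)/2 - 1/2)/(8−(-sqrt(17)/2 - 1/2)) = sqrt(17).
Numerically 4.123106.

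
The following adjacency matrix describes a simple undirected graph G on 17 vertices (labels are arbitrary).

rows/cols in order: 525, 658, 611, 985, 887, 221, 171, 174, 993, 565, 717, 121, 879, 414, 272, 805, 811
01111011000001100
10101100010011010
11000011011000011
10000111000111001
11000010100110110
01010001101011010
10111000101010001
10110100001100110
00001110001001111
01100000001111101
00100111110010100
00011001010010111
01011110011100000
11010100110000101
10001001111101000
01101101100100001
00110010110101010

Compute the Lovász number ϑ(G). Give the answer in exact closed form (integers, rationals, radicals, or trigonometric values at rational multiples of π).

N(171) = {525, 611, 985, 887, 993, 717, 879, 811}, |N(171)| = 8.
Vertex 805 has 8 neighbors: 658, 611, 887, 221, 174, 993, 121, 811.
N(174) = {525, 611, 985, 221, 717, 121, 272, 805}, |N(174)| = 8.
N(717) = {611, 221, 171, 174, 993, 565, 879, 272}, |N(717)| = 8.
8-regular, N=17; SR(17,8,3,4) — a Paley graph.
spec(A) ≈ [8.0, 1.562, -2.562] (distinct, 3 d.p.).
With N=17: ϑ(G) = 17·(-(-sqrt(17)/2 - 1/2))/(8−(-sqrt(17)/2 - 1/2)) = sqrt(17).
= 4.123105626… (decimal).

sqrt(17)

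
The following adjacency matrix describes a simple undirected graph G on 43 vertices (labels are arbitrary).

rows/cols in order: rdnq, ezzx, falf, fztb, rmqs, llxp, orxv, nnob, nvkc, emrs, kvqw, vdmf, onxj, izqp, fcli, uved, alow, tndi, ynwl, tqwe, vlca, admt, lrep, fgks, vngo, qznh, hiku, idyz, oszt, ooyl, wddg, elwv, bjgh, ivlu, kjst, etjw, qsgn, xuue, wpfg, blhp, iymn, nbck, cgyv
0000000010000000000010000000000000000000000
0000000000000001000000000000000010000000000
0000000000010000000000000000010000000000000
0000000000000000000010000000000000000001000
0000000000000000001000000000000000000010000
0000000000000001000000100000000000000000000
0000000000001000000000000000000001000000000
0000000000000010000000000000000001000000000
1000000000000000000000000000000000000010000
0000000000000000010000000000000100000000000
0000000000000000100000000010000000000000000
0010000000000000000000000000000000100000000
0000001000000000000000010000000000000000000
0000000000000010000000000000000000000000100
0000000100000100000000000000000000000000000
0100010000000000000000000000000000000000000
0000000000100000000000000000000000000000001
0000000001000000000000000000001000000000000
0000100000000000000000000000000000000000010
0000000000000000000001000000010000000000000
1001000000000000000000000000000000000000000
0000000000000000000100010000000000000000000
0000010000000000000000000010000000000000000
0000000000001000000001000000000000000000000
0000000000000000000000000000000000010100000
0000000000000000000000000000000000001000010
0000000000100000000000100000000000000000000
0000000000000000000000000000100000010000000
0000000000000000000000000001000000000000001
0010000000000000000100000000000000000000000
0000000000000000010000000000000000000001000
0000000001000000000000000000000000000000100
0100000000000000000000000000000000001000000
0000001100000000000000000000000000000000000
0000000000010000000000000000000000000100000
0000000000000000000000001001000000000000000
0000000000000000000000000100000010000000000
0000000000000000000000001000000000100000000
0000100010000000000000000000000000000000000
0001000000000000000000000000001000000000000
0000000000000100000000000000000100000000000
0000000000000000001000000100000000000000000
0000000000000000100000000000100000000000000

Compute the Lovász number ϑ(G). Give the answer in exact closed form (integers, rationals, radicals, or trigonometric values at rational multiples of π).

Vertex cgyv has 2 neighbors: alow, oszt.
Vertex nnob has 2 neighbors: fcli, ivlu.
N(idyz) = {oszt, etjw}, |N(idyz)| = 2.
N(qznh) = {qsgn, nbck}, |N(qznh)| = 2.
G on 43 vertices is 2-regular; the odd cycle C_{43}.
spec(A) ≈ [2.0, 1.9787, 1.9152, 1.8109, 1.668, 1.4895, 1.2793, 1.0419, 0.7822, 0.5059, 0.2187, -0.073, -0.3633, -0.6458, -0.9145, -1.1637, -1.3881, -1.583, -1.7441, -1.868, -1.9522, -1.9947] (distinct, 4 d.p.).
Lovász: ϑ = −43(-2*cos(pi/43))/(2+-(-1)*2*cos(pi/43)) = 43*cos(pi/43)/(cos(pi/43) + 1).
≈ 21.4713 (to 4 d.p.).
Sandwich: α(G)=21 ≤ ϑ(G)=43*cos(pi/43)/(cos(pi/43) + 1) ≤ χ(Ḡ)=22 (both strict).

43*cos(pi/43)/(cos(pi/43) + 1)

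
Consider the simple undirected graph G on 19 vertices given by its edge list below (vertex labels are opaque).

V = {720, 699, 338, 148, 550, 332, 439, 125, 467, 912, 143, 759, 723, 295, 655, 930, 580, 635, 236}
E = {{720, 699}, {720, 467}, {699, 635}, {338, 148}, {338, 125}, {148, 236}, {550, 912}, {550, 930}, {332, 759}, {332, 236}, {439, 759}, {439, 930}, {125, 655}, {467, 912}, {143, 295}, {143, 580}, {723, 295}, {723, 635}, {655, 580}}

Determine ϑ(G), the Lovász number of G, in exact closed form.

Vertex 912 has 2 neighbors: 550, 467.
deg(236) = 2; N(236) = {148, 332}.
N(580) = {143, 655}, |N(580)| = 2.
N(143) = {295, 580}, |N(143)| = 2.
Every vertex has degree 2 (N=19); the odd cycle C_{19}.
Distinct eigenvalues (to 4 d.p.): [2.0, 1.8916, 1.5783, 1.0939, 0.491, -0.1652, -0.8034, -1.3546, -1.7589, -1.9727].
ϑ = −N·λ_min/(λ_max−λ_min) = −19·(-2*cos(pi/19))/(2−(-2*cos(pi/19))) = 19*cos(pi/19)/(cos(pi/19) + 1).
Numerically 9.43477137.
Check 9 ≤ 19*cos(pi/19)/(cos(pi/19) + 1) ≤ 10: both strict.

19*cos(pi/19)/(cos(pi/19) + 1)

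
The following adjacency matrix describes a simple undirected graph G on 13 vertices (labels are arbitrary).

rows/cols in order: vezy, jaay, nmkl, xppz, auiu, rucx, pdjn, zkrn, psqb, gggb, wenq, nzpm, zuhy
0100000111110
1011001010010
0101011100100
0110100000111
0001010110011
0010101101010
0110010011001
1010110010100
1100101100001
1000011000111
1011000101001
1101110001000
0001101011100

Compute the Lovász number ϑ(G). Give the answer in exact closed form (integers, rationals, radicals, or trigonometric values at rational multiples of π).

sqrt(13)

deg(zuhy) = 6; N(zuhy) = {xppz, auiu, pdjn, psqb, gggb, wenq}.
Vertex gggb has 6 neighbors: vezy, rucx, pdjn, wenq, nzpm, zuhy.
N(nmkl) = {jaay, xppz, rucx, pdjn, zkrn, wenq}, |N(nmkl)| = 6.
Vertex xppz has 6 neighbors: jaay, nmkl, auiu, wenq, nzpm, zuhy.
Regular of degree 6 on 13 vertices: SR(13,6,2,3) — a Paley graph.
Distinct eigenvalues (to 4 d.p.): [6.0, 1.3028, -2.3028].
Lovász (edge-transitive): ϑ = −13·(-sqrt(13)/2 - 1/2)/((6)−(-sqrt(13)/2 - 1/2)) = sqrt(13).
Numerically 3.60555.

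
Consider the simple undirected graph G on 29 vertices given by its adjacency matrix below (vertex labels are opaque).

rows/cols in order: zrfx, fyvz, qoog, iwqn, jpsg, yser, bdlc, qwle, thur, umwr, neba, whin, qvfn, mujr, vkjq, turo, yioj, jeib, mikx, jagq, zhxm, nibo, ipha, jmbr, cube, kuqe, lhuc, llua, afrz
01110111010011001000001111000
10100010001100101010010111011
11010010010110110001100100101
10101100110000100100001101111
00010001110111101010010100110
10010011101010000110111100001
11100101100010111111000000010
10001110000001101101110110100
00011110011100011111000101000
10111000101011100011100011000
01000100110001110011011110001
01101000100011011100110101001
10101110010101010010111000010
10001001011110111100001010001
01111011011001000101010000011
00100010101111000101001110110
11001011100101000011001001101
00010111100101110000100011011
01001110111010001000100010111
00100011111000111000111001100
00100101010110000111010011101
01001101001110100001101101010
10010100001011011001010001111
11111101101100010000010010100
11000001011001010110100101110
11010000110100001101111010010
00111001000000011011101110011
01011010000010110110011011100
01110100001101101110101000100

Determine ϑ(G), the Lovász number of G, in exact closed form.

deg(turo) = 14; N(turo) = {qoog, bdlc, thur, neba, whin, qvfn, mujr, jeib, jagq, ipha, jmbr, cube, lhuc, llua}.
N(jagq) = {qoog, bdlc, qwle, thur, umwr, neba, vkjq, turo, yioj, zhxm, nibo, ipha, kuqe, lhuc}, |N(jagq)| = 14.
deg(whin) = 14; N(whin) = {fyvz, qoog, jpsg, thur, qvfn, mujr, turo, yioj, jeib, zhxm, nibo, jmbr, kuqe, afrz}.
Vertex iwqn has 14 neighbors: zrfx, qoog, jpsg, yser, thur, umwr, vkjq, jeib, ipha, jmbr, kuqe, lhuc, llua, afrz.
deg(v) = 14 for all v (|V|=29); SR(29,14,6,7) — a Paley graph.
The 3 distinct eigenvalues: [14.0, 2.1926, -3.1926].
λ_max=14, λ_min=-sqrt(29)/2 - 1/2; ϑ = −29·λ_min/(λ_max−λ_min) = sqrt(29).
ϑ(G) ≈ 5.38516481.

sqrt(29)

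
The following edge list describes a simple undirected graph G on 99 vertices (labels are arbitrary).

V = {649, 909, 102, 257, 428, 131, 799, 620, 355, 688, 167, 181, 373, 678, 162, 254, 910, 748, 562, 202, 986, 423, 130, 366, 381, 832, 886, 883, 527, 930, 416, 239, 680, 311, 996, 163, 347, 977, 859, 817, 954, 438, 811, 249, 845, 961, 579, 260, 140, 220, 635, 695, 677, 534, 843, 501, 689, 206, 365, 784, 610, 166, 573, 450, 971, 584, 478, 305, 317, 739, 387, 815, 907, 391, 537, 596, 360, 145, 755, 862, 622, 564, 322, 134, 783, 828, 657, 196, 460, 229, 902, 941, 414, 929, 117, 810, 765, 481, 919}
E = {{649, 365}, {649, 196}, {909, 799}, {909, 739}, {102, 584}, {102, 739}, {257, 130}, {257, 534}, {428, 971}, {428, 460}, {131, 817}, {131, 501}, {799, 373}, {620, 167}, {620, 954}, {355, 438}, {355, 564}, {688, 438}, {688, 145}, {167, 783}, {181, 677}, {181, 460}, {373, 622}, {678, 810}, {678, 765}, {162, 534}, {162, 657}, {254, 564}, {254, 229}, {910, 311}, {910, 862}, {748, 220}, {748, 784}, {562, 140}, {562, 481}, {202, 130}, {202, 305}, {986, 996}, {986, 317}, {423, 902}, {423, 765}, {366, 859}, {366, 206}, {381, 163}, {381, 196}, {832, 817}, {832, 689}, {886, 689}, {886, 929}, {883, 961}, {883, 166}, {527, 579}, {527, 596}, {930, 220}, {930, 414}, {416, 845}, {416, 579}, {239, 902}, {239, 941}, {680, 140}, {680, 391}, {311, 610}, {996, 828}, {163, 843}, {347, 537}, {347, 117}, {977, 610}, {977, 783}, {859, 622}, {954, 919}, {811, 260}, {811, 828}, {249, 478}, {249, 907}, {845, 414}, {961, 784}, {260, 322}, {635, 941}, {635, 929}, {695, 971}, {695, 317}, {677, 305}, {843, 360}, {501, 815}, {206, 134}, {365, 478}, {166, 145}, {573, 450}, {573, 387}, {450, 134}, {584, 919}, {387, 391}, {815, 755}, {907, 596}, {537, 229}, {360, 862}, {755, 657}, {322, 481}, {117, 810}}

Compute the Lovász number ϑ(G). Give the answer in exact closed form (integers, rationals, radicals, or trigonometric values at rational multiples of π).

Vertex 584 has 2 neighbors: 102, 919.
N(902) = {423, 239}, |N(902)| = 2.
N(739) = {909, 102}, |N(739)| = 2.
N(961) = {883, 784}, |N(961)| = 2.
Regular of degree 2 on 99 vertices: this is C_{99}, the 99-cycle.
spec(A) ≈ [2.0, 1.995973, 1.98391, 1.963857, 1.935897, 1.900142, 1.856736, 1.805853, 1.747699, 1.682507, 1.610541, 1.532089, 1.447468, 1.357019, 1.261105, 1.160114, 1.054451, 0.944542, 0.83083, 0.713772, 0.593841, 0.471518, 0.347296, 0.221676, 0.095164, -0.031732, -0.1585, -0.28463, -0.409613, -0.532948, -0.654136, -0.77269, -0.888133, -1.0, -1.10784, -1.211219, -1.309721, -1.40295, -1.490529, -1.572106, -1.647353, -1.715967, -1.777671, -1.832217, -1.879385, -1.918986, -1.95086, -1.974878, -1.990944, -1.998993] (distinct, 6 d.p.).
Lovász: ϑ = −99(-2*cos(pi/99))/(2+-(-1)*2*cos(pi/99)) = 99*cos(pi/99)/(cos(pi/99) + 1).
Numerically 49.487536287.
Lovász sandwich 49 ≤ 99*cos(pi/99)/(cos(pi/99) + 1) ≤ 50: both strict.

99*cos(pi/99)/(cos(pi/99) + 1)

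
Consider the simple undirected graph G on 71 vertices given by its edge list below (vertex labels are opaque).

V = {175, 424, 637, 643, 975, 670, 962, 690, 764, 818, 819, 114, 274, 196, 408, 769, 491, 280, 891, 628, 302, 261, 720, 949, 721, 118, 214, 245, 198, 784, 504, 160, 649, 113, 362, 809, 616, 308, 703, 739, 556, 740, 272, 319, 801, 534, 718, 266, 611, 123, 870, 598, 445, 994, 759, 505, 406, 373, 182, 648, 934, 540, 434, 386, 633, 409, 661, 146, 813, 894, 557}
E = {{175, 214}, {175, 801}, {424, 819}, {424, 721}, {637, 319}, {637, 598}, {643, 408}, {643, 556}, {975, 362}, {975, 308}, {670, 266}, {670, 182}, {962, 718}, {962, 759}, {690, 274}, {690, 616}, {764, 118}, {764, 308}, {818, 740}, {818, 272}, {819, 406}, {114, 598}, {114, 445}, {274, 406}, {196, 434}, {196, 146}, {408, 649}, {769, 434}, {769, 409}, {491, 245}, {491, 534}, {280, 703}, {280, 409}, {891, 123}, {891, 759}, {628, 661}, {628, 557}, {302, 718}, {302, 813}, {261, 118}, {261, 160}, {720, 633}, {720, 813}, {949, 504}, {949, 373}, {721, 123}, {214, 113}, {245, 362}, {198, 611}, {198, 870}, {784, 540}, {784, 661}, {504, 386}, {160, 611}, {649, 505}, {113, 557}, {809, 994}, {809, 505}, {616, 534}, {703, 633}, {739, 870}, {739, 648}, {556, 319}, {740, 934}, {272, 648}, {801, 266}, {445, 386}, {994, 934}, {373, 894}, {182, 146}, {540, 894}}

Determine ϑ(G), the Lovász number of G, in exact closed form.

71*cos(pi/71)/(cos(pi/71) + 1)

N(661) = {628, 784}, |N(661)| = 2.
N(445) = {114, 386}, |N(445)| = 2.
N(764) = {118, 308}, |N(764)| = 2.
Vertex 373 has 2 neighbors: 949, 894.
2-regular, N=71; connected 2-regular on 71 ⇒ C_{71}.
spec(A) ≈ [2.0, 1.992174, 1.968756, 1.92993, 1.876, 1.807387, 1.724629, 1.628374, 1.519374, 1.398483, 1.266648, 1.124899, 0.974346, 0.816167, 0.651601, 0.481935, 0.308498, 0.132646, -0.044244, -0.220788, -0.395604, -0.567324, -0.734603, -0.896134, -1.05065, -1.196945, -1.333871, -1.460358, -1.575416, -1.678144, -1.767738, -1.843498, -1.904829, -1.951253, -1.982405, -1.998042] (distinct, 6 d.p.).
ϑ = −N·λ_min/(λ_max−λ_min) = −71·(-2*cos(pi/71))/(2−(-2*cos(pi/71))) = 71*cos(pi/71)/(cos(pi/71) + 1).
ϑ(G) ≈ 35.48261826.
Check 35 ≤ 71*cos(pi/71)/(cos(pi/71) + 1) ≤ 36: both strict.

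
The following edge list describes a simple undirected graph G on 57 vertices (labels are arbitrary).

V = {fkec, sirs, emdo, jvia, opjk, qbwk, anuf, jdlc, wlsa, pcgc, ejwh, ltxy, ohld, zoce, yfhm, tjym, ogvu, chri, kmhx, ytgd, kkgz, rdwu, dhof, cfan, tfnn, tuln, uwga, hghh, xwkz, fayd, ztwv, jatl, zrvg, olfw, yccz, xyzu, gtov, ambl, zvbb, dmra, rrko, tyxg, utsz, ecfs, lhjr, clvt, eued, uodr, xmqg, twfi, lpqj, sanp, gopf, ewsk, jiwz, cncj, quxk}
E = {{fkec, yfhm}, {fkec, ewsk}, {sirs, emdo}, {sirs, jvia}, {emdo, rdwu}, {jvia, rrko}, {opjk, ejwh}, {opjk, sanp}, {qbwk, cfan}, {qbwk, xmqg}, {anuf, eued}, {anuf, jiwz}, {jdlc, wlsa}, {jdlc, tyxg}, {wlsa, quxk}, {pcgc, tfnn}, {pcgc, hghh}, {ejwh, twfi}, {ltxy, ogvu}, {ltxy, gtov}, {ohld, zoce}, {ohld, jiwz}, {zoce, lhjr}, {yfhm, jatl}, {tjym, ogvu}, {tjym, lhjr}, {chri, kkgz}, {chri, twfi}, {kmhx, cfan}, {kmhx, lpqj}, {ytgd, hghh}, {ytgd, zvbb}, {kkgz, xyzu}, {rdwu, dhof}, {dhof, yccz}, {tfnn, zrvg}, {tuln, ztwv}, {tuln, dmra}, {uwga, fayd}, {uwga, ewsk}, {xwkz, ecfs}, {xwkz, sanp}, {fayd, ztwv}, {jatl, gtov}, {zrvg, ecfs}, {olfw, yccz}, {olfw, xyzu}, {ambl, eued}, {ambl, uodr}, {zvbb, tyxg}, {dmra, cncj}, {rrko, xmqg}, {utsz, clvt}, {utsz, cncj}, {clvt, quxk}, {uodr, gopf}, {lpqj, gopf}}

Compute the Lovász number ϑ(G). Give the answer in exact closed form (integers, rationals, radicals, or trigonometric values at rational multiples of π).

N(tfnn) = {pcgc, zrvg}, |N(tfnn)| = 2.
Vertex ecfs has 2 neighbors: xwkz, zrvg.
Vertex emdo has 2 neighbors: sirs, rdwu.
N(yccz) = {dhof, olfw}, |N(yccz)| = 2.
57-vertex 2-regular graph: a single 57-cycle (edge-transitive).
The 29 distinct eigenvalues: [2.0, 1.98786, 1.95159, 1.89163, 1.80871, 1.70384, 1.57828, 1.43357, 1.27145, 1.0939, 0.90307, 0.70128, 0.49097, 0.27471, 0.05511, -0.16516, -0.38342, -0.59703, -0.80339, -1.0, -1.18447, -1.35456, -1.50821, -1.64356, -1.75895, -1.85299, -1.92454, -1.97272, -1.99696].
With N=57: ϑ(G) = 57·(-(-1)*2*cos(pi/57))/(2−(-2*cos(pi/57))) = 57*cos(pi/57)/(cos(pi/57) + 1).
= 28.478345… (decimal).
Check 28 ≤ 57*cos(pi/57)/(cos(pi/57) + 1) ≤ 29: both strict.

57*cos(pi/57)/(cos(pi/57) + 1)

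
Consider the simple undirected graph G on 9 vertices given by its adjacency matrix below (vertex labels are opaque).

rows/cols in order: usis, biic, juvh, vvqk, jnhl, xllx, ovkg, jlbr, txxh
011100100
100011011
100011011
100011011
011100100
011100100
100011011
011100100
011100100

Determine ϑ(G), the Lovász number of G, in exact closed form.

N(jlbr) = {biic, juvh, vvqk, ovkg}, |N(jlbr)| = 4.
deg(txxh) = 4; N(txxh) = {biic, juvh, vvqk, ovkg}.
N(juvh) = {usis, jnhl, xllx, jlbr, txxh}, |N(juvh)| = 5.
Vertex biic has 5 neighbors: usis, jnhl, xllx, jlbr, txxh.
Complete 2-partite, parts [5, 4]: perfect, ϑ = α = 5.
ϑ(G) ≈ 5.000000.
Lovász sandwich 5 ≤ 5 ≤ 5: collapsed.

5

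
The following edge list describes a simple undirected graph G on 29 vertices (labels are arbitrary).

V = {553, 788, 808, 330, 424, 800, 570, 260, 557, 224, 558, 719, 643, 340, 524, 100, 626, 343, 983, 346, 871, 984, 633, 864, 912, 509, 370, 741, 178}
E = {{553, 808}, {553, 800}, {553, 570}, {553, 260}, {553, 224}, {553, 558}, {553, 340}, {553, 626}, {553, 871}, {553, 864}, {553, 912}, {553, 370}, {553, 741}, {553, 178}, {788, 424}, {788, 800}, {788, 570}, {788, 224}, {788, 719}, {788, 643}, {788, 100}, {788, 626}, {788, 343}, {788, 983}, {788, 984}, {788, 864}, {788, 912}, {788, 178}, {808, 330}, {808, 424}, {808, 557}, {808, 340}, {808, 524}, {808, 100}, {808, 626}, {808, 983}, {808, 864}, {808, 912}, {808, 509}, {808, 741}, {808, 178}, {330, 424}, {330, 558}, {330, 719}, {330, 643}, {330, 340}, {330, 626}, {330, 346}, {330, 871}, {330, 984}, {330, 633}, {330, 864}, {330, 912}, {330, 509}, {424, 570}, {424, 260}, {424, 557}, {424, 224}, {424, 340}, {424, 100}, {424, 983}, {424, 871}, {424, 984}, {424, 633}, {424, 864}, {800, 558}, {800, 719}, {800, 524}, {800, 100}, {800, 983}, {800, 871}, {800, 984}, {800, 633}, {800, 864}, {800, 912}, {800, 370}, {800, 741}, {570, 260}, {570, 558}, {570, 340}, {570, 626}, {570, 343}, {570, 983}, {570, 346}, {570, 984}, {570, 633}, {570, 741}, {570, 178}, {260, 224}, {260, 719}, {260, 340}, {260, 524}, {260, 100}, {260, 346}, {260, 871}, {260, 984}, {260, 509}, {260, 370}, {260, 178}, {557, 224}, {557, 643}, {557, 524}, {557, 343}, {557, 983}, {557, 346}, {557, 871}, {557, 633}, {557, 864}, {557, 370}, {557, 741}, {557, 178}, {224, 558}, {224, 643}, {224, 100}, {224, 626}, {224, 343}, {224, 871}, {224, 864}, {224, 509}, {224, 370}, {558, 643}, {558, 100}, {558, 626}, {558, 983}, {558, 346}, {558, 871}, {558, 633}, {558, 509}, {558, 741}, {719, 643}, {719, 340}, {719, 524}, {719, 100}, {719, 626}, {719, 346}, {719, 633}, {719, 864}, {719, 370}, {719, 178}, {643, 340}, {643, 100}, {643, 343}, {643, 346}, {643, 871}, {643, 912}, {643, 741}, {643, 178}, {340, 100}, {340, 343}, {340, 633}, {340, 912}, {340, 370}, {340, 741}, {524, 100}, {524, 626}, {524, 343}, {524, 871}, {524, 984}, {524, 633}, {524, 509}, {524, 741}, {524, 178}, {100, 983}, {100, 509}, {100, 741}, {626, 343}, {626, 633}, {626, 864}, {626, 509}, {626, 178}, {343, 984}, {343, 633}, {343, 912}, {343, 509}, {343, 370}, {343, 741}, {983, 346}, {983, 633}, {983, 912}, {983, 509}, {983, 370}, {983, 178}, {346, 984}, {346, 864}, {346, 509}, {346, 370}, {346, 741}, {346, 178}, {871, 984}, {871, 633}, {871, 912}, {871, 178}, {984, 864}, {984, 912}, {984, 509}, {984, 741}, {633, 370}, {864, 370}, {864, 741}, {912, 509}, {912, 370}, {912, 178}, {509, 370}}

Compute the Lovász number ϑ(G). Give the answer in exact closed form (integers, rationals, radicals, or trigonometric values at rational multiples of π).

sqrt(29)

N(570) = {553, 788, 424, 260, 558, 340, 626, 343, 983, 346, 984, 633, 741, 178}, |N(570)| = 14.
Vertex 984 has 14 neighbors: 788, 330, 424, 800, 570, 260, 524, 343, 346, 871, 864, 912, 509, 741.
deg(509) = 14; N(509) = {808, 330, 260, 224, 558, 524, 100, 626, 343, 983, 346, 984, 912, 370}.
Vertex 330 has 14 neighbors: 808, 424, 558, 719, 643, 340, 626, 346, 871, 984, 633, 864, 912, 509.
deg(v) = 14 for all v (|V|=29); SR(29,14,6,7) — a Paley graph.
spec(A) ≈ [14.0, 2.19258, -3.19258] (distinct, 5 d.p.).
Lovász (edge-transitive): ϑ = −29·(-sqrt(29)/2 - 1/2)/((14)−(-sqrt(29)/2 - 1/2)) = sqrt(29).
≈ 5.385165 (to 6 d.p.).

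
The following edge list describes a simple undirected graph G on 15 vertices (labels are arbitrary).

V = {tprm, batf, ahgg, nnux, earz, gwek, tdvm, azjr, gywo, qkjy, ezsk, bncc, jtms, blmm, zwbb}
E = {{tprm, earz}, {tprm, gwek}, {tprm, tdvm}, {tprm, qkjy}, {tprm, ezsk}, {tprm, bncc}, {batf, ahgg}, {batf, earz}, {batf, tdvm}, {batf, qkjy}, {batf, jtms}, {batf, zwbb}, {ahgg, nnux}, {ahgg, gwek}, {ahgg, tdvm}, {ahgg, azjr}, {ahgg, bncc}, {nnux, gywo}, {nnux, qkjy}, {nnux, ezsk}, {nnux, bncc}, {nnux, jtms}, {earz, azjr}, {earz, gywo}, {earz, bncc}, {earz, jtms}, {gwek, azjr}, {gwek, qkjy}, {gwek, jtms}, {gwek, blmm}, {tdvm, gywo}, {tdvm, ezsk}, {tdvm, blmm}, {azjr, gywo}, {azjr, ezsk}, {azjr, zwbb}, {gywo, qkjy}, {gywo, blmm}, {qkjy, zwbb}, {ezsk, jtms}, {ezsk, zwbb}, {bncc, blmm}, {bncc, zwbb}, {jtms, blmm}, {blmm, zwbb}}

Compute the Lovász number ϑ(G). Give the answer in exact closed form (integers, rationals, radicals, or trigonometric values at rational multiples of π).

5

N(tprm) = {earz, gwek, tdvm, qkjy, ezsk, bncc}, |N(tprm)| = 6.
N(nnux) = {ahgg, gywo, qkjy, ezsk, bncc, jtms}, |N(nnux)| = 6.
N(blmm) = {gwek, tdvm, gywo, bncc, jtms, zwbb}, |N(blmm)| = 6.
deg(ahgg) = 6; N(ahgg) = {batf, nnux, gwek, tdvm, azjr, bncc}.
G on 15 vertices is 6-regular; Kneser K(6,2) on C(6,2)=15 vertices.
The 3 distinct eigenvalues: [6.0, 1.0, -3.0].
λ_max=6, λ_min=-3; ϑ = −15·λ_min/(λ_max−λ_min) = 5.
Numerically 5.00000.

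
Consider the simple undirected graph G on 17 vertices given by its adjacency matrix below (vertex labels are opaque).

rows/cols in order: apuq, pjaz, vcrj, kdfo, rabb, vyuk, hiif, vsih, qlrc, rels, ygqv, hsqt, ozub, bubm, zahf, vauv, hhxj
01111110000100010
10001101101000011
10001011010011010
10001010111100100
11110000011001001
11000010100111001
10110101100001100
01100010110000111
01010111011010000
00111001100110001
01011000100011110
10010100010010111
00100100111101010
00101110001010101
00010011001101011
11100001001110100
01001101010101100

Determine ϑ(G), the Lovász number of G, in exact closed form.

sqrt(17)

N(kdfo) = {apuq, rabb, hiif, qlrc, rels, ygqv, hsqt, zahf}, |N(kdfo)| = 8.
deg(vsih) = 8; N(vsih) = {pjaz, vcrj, hiif, qlrc, rels, zahf, vauv, hhxj}.
N(hhxj) = {pjaz, rabb, vyuk, vsih, rels, hsqt, bubm, zahf}, |N(hhxj)| = 8.
deg(ygqv) = 8; N(ygqv) = {pjaz, kdfo, rabb, qlrc, ozub, bubm, zahf, vauv}.
17-vertex 8-regular graph: strongly regular (17,8,3,4).
spec(A) ≈ [8.0, 1.56155, -2.56155] (distinct, 5 d.p.).
Lovász: ϑ = −17(-sqrt(17)/2 - 1/2)/(8+-(-sqrt(17)/2 - 1/2)) = sqrt(17).
ϑ(G) ≈ 4.1231.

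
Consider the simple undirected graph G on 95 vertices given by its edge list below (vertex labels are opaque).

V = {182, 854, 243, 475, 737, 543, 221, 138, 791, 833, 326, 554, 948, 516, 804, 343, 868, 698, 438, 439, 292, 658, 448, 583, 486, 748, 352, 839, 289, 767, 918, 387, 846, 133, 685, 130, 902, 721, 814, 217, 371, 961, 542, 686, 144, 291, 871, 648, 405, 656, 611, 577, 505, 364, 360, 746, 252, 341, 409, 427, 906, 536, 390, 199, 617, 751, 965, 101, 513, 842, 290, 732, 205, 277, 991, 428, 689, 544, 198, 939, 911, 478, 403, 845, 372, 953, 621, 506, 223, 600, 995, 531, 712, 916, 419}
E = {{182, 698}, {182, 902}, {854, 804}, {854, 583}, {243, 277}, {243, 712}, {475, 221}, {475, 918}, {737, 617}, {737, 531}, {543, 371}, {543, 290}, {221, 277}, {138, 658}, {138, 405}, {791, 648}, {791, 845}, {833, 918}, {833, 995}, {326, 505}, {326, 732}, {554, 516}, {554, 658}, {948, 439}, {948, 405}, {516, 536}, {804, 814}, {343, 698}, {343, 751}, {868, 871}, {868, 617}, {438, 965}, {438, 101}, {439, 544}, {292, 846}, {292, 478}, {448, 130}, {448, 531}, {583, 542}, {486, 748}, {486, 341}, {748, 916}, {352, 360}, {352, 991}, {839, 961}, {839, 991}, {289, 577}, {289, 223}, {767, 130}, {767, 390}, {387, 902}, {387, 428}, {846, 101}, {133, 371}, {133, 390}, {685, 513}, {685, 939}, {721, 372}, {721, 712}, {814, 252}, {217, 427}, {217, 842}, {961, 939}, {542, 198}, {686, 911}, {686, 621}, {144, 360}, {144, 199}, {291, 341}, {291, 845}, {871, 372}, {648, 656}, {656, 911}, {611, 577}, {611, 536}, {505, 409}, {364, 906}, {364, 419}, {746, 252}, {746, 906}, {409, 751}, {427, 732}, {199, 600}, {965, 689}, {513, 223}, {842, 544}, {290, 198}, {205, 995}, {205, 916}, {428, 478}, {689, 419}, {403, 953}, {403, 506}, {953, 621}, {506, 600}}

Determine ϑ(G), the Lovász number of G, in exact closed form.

95*cos(pi/95)/(cos(pi/95) + 1)

N(902) = {182, 387}, |N(902)| = 2.
deg(965) = 2; N(965) = {438, 689}.
Vertex 685 has 2 neighbors: 513, 939.
deg(536) = 2; N(536) = {516, 611}.
95-vertex 2-regular graph: connected 2-regular on 95 ⇒ C_{95}.
A has 48 distinct eigenvalues ≈ [2.0, 1.9956, 1.9825, 1.9608, 1.9304, 1.8916, 1.8446, 1.7895, 1.7265, 1.656, 1.5783, 1.4936, 1.4025, 1.3052, 1.2022, 1.0939, 0.9808, 0.8635, 0.7424, 0.618, 0.491, 0.3618, 0.231, 0.0992, -0.0331, -0.1652, -0.2965, -0.4266, -0.5548, -0.6806, -0.8034, -0.9227, -1.0379, -1.1487, -1.2544, -1.3546, -1.4489, -1.5368, -1.618, -1.6922, -1.7589, -1.818, -1.8691, -1.9121, -1.9467, -1.9727, -1.9902, -1.9989].
Lovász: ϑ = −95(-2*cos(pi/95))/(2+-(-1)*2*cos(pi/95)) = 95*cos(pi/95)/(cos(pi/95) + 1).
Numerically 47.487011311.
47 ≤ 95*cos(pi/95)/(cos(pi/95) + 1) ≤ 48: both strict.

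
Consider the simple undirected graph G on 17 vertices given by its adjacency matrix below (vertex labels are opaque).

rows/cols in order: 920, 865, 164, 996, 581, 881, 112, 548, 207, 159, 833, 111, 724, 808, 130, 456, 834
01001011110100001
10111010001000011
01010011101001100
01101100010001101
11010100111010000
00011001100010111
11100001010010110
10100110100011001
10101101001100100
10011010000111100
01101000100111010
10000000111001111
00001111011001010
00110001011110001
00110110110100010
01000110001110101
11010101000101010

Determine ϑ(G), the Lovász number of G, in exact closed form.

Vertex 164 has 8 neighbors: 865, 996, 112, 548, 207, 833, 808, 130.
N(548) = {920, 164, 881, 112, 207, 724, 808, 834}, |N(548)| = 8.
Vertex 996 has 8 neighbors: 865, 164, 581, 881, 159, 808, 130, 834.
deg(130) = 8; N(130) = {164, 996, 881, 112, 207, 159, 111, 456}.
G on 17 vertices is 8-regular; Paley(17): SR with (k,λ,μ)=(8,3,4).
Distinct eigenvalues (to 6 d.p.): [8.0, 1.561553, -2.561553].
Lovász (edge-transitive): ϑ = −17·(-sqrt(17)/2 - 1/2)/((8)−(-sqrt(17)/2 - 1/2)) = sqrt(17).
≈ 4.123105626 (to 9 d.p.).

sqrt(17)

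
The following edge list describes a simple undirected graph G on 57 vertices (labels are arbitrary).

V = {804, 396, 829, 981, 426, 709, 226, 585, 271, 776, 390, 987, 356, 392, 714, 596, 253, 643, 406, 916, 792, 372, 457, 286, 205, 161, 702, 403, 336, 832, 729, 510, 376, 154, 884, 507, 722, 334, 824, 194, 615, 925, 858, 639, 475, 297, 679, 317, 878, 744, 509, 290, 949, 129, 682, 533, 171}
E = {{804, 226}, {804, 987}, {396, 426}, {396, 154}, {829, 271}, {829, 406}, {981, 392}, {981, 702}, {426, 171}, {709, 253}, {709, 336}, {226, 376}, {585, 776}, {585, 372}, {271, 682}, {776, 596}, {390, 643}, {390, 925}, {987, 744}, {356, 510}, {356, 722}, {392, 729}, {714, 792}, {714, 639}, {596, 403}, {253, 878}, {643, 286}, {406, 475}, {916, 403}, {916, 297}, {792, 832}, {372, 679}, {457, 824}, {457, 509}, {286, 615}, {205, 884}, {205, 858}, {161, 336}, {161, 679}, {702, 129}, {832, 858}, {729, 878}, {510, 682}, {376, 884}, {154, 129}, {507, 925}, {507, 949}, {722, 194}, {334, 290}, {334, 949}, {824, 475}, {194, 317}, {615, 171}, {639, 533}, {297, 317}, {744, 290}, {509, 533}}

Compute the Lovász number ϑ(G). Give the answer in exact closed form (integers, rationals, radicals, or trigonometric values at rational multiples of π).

57*cos(pi/57)/(cos(pi/57) + 1)

deg(824) = 2; N(824) = {457, 475}.
N(916) = {403, 297}, |N(916)| = 2.
deg(722) = 2; N(722) = {356, 194}.
N(290) = {334, 744}, |N(290)| = 2.
G on 57 vertices is 2-regular; connected 2-regular on 57 ⇒ C_{57}.
The 29 distinct eigenvalues: [2.0, 1.987861, 1.951593, 1.891634, 1.808714, 1.703839, 1.578281, 1.433565, 1.271447, 1.093896, 0.903067, 0.701275, 0.490971, 0.274707, 0.055109, -0.165159, -0.383421, -0.59703, -0.803391, -1.0, -1.184471, -1.354563, -1.508213, -1.643556, -1.758948, -1.852988, -1.924536, -1.972723, -1.996963].
Lovász: ϑ = −57(-2*cos(pi/57))/(2+-(-1)*2*cos(pi/57)) = 57*cos(pi/57)/(cos(pi/57) + 1).
= 28.47835… (decimal).
α=28, χ(Ḡ)=29; ϑ=57*cos(pi/57)/(cos(pi/57) + 1) lies between (both strict).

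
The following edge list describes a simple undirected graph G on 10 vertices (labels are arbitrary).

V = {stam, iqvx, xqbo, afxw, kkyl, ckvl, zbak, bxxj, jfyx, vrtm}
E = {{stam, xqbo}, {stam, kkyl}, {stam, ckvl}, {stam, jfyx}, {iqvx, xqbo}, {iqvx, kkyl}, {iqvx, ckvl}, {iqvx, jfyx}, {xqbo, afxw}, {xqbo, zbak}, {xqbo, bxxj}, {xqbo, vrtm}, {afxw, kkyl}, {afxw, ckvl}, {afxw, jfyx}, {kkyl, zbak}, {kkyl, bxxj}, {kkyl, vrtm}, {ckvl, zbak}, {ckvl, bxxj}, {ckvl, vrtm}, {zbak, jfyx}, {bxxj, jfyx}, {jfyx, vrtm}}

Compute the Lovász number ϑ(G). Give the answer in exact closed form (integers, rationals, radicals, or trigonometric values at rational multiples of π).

Vertex zbak has 4 neighbors: xqbo, kkyl, ckvl, jfyx.
N(afxw) = {xqbo, kkyl, ckvl, jfyx}, |N(afxw)| = 4.
Vertex iqvx has 4 neighbors: xqbo, kkyl, ckvl, jfyx.
deg(bxxj) = 4; N(bxxj) = {xqbo, kkyl, ckvl, jfyx}.
K_{6,4} (perfect); ϑ(G) = α(G) = max{6,4} = 6.
= 6.0000… (decimal).
Check 6 ≤ 6 ≤ 6: collapsed.

6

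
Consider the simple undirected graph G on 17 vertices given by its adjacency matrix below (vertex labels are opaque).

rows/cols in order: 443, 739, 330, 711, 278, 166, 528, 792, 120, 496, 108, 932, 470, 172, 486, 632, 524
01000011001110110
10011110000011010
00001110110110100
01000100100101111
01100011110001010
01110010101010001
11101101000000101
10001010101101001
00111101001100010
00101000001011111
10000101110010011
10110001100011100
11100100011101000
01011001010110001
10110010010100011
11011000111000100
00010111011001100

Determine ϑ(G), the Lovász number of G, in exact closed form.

sqrt(17)

N(166) = {739, 330, 711, 528, 120, 108, 470, 524}, |N(166)| = 8.
deg(108) = 8; N(108) = {443, 166, 792, 120, 496, 470, 632, 524}.
deg(443) = 8; N(443) = {739, 528, 792, 108, 932, 470, 486, 632}.
N(528) = {443, 739, 330, 278, 166, 792, 486, 524}, |N(528)| = 8.
deg(v) = 8 for all v (|V|=17); Paley(17): SR with (k,λ,μ)=(8,3,4).
Distinct eigenvalues (to 5 d.p.): [8.0, 1.56155, -2.56155].
With N=17: ϑ(G) = 17·(-(-sqrt(17)/2 - 1/2))/(8−(-sqrt(17)/2 - 1/2)) = sqrt(17).
Numerically 4.1231.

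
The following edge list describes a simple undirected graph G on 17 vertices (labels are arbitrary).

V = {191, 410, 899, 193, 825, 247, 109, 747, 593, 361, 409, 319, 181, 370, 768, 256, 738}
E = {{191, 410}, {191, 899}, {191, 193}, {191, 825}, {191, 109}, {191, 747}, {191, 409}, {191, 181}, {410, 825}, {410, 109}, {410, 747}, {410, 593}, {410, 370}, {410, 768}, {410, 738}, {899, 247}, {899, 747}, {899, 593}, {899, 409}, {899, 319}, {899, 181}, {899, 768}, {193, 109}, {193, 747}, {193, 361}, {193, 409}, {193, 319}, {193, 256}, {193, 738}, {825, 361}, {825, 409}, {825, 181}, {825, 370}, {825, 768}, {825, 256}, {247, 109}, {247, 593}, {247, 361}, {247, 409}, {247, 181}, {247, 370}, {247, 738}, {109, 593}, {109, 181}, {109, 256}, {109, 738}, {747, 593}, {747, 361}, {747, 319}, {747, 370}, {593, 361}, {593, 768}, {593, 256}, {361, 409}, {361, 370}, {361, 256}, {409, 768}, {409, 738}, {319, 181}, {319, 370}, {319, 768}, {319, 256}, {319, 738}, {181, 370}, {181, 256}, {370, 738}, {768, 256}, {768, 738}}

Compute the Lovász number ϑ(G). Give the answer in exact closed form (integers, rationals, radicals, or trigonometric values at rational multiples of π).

sqrt(17)

Vertex 410 has 8 neighbors: 191, 825, 109, 747, 593, 370, 768, 738.
N(738) = {410, 193, 247, 109, 409, 319, 370, 768}, |N(738)| = 8.
Vertex 409 has 8 neighbors: 191, 899, 193, 825, 247, 361, 768, 738.
Vertex 899 has 8 neighbors: 191, 247, 747, 593, 409, 319, 181, 768.
Regular of degree 8 on 17 vertices: Paley(17): SR with (k,λ,μ)=(8,3,4).
A has 3 distinct eigenvalues ≈ [8.0, 1.56155, -2.56155].
ϑ = −N·λ_min/(λ_max−λ_min) = −17·(-sqrt(17)/2 - 1/2)/(8−(-sqrt(17)/2 - 1/2)) = sqrt(17).
ϑ(G) ≈ 4.123106.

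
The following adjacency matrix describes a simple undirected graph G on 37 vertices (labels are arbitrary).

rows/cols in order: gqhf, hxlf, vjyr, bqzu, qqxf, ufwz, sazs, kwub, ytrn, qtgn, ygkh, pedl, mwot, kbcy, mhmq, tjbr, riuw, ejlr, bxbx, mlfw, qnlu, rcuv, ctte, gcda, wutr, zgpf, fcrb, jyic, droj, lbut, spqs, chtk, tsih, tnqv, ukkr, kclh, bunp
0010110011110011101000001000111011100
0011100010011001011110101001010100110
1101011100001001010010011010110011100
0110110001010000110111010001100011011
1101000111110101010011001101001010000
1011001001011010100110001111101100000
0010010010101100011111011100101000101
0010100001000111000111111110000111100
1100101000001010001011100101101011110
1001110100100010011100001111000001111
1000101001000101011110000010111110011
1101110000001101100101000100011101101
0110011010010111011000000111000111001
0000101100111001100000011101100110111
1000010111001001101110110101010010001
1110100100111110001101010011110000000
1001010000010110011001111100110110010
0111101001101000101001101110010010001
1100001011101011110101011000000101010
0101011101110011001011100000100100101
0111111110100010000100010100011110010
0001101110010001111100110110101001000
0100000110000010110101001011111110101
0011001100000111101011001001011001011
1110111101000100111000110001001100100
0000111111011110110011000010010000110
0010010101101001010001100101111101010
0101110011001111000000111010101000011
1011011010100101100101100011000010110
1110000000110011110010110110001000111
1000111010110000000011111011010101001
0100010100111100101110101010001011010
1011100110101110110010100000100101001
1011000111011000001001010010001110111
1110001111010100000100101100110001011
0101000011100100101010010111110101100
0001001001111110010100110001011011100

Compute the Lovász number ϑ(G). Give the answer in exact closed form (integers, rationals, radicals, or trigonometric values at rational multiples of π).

Vertex pedl has 18 neighbors: gqhf, hxlf, bqzu, qqxf, ufwz, mwot, kbcy, tjbr, riuw, mlfw, rcuv, zgpf, lbut, spqs, chtk, tnqv, ukkr, bunp.
Vertex wutr has 18 neighbors: gqhf, hxlf, vjyr, qqxf, ufwz, sazs, kwub, qtgn, kbcy, riuw, ejlr, bxbx, ctte, gcda, jyic, spqs, chtk, ukkr.
deg(gqhf) = 18; N(gqhf) = {vjyr, qqxf, ufwz, ytrn, qtgn, ygkh, pedl, mhmq, tjbr, riuw, bxbx, wutr, droj, lbut, spqs, tsih, tnqv, ukkr}.
N(sazs) = {vjyr, ufwz, ytrn, ygkh, mwot, kbcy, ejlr, bxbx, mlfw, qnlu, rcuv, gcda, wutr, zgpf, droj, spqs, ukkr, bunp}, |N(sazs)| = 18.
Every vertex has degree 18 (N=37); strongly regular (37,18,8,9).
A has 3 distinct eigenvalues ≈ [18.0, 2.54138, -3.54138].
−37·(-sqrt(37)/2 - 1/2) / ((18)−(-sqrt(37)/2 - 1/2)) = sqrt(37) = ϑ(G).
≈ 6.0828 (to 4 d.p.).

sqrt(37)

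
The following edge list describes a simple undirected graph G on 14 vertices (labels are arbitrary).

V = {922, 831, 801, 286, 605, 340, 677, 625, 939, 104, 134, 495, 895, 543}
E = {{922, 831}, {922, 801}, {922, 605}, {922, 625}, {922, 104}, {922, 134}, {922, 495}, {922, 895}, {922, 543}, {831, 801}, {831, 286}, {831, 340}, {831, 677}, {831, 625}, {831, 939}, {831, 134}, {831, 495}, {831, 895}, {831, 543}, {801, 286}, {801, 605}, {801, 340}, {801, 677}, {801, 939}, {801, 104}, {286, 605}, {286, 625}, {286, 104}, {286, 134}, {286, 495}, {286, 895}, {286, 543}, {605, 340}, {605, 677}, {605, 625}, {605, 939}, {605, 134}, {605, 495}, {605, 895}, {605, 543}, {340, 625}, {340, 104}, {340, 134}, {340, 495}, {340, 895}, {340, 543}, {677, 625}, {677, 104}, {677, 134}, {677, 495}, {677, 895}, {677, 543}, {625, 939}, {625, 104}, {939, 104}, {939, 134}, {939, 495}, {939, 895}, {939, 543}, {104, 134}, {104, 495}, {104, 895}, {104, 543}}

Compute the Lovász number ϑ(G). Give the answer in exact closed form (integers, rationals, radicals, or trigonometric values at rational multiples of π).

Vertex 605 has 11 neighbors: 922, 801, 286, 340, 677, 625, 939, 134, 495, 895, 543.
Vertex 801 has 8 neighbors: 922, 831, 286, 605, 340, 677, 939, 104.
deg(543) = 8; N(543) = {922, 831, 286, 605, 340, 677, 939, 104}.
Vertex 831 has 11 neighbors: 922, 801, 286, 340, 677, 625, 939, 134, 495, 895, 543.
Complete 3-partite, parts [6, 5, 3]: perfect, ϑ = α = 6.
ϑ(G) ≈ 6.0000.
Lovász sandwich 6 ≤ 6 ≤ 6: collapsed.

6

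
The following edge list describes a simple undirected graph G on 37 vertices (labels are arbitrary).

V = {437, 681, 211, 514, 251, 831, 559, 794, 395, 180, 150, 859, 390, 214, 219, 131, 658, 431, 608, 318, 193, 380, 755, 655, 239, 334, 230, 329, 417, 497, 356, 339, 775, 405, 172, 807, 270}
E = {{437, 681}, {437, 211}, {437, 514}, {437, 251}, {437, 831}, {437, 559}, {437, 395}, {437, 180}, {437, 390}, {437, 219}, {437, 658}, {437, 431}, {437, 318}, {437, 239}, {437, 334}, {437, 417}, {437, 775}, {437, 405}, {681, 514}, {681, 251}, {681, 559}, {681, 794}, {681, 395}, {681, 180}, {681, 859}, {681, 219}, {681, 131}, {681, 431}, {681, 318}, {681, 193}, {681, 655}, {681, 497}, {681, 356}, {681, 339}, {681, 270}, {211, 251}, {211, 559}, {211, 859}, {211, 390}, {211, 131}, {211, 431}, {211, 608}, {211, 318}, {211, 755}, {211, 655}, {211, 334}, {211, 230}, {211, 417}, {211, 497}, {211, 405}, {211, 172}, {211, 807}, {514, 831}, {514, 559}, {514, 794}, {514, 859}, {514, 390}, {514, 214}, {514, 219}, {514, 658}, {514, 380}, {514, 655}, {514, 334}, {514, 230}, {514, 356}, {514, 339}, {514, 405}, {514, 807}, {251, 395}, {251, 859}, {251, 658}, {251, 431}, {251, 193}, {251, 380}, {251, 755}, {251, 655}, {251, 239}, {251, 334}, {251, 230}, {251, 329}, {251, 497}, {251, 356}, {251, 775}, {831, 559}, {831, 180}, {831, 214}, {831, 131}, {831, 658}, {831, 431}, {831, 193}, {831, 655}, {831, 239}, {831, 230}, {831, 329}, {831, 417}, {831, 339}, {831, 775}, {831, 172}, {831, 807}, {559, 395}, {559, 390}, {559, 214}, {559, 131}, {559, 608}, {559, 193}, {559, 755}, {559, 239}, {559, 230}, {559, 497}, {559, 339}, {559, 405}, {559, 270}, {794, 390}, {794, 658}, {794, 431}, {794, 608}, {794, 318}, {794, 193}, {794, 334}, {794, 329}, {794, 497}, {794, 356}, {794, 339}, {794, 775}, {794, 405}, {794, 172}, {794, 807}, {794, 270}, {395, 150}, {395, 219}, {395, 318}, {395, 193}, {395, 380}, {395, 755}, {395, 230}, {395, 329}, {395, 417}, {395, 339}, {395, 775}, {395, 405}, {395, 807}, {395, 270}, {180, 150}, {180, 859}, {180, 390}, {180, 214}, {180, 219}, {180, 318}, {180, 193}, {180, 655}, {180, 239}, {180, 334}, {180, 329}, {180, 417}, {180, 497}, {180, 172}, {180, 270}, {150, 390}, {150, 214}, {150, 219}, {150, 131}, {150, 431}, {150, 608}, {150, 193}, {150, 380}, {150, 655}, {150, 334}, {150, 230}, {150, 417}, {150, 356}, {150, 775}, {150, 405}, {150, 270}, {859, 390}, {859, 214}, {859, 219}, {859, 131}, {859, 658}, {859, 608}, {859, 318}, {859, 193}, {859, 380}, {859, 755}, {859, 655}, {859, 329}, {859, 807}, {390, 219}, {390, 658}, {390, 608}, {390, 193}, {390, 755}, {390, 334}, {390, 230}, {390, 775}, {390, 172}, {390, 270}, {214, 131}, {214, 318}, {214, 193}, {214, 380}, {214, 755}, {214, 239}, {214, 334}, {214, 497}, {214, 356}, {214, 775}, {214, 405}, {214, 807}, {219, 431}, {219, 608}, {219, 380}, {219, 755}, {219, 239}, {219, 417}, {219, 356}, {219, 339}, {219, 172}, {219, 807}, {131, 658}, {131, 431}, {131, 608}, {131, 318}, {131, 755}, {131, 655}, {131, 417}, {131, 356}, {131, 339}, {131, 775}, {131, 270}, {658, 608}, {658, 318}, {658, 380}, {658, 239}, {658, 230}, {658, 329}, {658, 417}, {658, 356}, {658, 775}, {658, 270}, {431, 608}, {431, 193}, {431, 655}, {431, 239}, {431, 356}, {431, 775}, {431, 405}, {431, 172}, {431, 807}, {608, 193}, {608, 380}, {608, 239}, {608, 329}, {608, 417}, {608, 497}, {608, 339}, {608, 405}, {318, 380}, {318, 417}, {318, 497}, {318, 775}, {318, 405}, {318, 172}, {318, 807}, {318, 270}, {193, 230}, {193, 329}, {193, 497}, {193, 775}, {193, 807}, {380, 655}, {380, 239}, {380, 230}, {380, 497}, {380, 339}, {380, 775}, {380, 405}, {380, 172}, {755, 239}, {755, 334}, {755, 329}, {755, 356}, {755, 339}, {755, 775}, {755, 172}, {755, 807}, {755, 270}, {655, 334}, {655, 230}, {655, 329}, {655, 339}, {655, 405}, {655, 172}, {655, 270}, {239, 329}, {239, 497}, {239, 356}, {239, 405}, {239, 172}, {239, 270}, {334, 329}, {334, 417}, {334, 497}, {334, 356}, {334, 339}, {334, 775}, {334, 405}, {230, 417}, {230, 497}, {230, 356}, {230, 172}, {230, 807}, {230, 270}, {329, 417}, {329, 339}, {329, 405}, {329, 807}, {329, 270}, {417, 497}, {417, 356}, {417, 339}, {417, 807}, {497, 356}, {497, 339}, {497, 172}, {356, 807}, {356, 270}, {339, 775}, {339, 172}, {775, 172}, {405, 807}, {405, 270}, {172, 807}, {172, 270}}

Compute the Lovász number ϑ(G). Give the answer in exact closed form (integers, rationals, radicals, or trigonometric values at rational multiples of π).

sqrt(37)

N(395) = {437, 681, 251, 559, 150, 219, 318, 193, 380, 755, 230, 329, 417, 339, 775, 405, 807, 270}, |N(395)| = 18.
Vertex 329 has 18 neighbors: 251, 831, 794, 395, 180, 859, 658, 608, 193, 755, 655, 239, 334, 417, 339, 405, 807, 270.
deg(775) = 18; N(775) = {437, 251, 831, 794, 395, 150, 390, 214, 131, 658, 431, 318, 193, 380, 755, 334, 339, 172}.
Vertex 131 has 18 neighbors: 681, 211, 831, 559, 150, 859, 214, 658, 431, 608, 318, 755, 655, 417, 356, 339, 775, 270.
37-vertex 18-regular graph: strongly regular (37,18,8,9).
A has 3 distinct eigenvalues ≈ [18.0, 2.54138, -3.54138].
λ_max=18, λ_min=-sqrt(37)/2 - 1/2; ϑ = −37·λ_min/(λ_max−λ_min) = sqrt(37).
Numerically 6.0828.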